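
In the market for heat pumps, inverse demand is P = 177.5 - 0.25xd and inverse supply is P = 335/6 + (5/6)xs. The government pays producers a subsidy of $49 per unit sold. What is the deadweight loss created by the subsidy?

Pre-subsidy: 177.5 - 0.25x = 335/6 + (5/6)x gives x* = 1460/13 and P* = 3885/26.
With the subsidy, sellers receive Ps = Pb + 49 for each unit, where Pb is the price buyers pay.
On the curves, Pb = 177.5 - 0.25x and Ps = 335/6 + (5/6)x; the wedge Ps − Pb = 49 gives 335/6 + (5/6)x − (177.5 - 0.25x) = 49, so x' = 2048/13.
Then Pb = 177.5 − 0.25·(2048/13) = 3591/26 and Ps = 335/6 + (5/6)·(2048/13) = 4865/26.
The subsidy expands output by 2048/13 − 1460/13 = 588/13 past the efficient level; on those units the gap between marginal cost and willingness to pay runs from 0 up to 49.
DWL = ½ × 49 × 588/13 = 14406/13.

Deadweight loss = 14406/13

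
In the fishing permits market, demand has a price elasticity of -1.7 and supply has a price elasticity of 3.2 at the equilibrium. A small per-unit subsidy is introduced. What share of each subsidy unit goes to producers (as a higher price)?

Producer share = 17/49

For a small subsidy around the equilibrium, the benefit split depends on the relative slopes, which at a point are proportional to the elasticities.
Buyer share = εs/(εs + |εd|) = 3.2/(3.2 + 1.7) = 32/49; seller share = |εd|/(εs + |εd|) = 17/49.
So producers capture 17/49 of the subsidy.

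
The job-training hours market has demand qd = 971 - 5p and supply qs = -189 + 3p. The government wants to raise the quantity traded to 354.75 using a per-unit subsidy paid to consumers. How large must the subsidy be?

At q = 354.75, invert demand for the buyer price: pb = (971 − 354.75)/5 = 123.25; invert supply for the seller price: ps = (354.75 − (-189))/3 = 181.25.
The subsidy must fill the gap: s = ps − pb = 181.25 − 123.25 = 58.

Required subsidy s = 58 per unit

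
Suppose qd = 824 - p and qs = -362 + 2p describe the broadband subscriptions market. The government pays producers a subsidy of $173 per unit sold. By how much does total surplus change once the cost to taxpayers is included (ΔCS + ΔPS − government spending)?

Pre-subsidy: 824 - p = -362 + 2p gives p* = 1186/3, q* = 1286/3.
With the subsidy, sellers receive ps = pb + 173 for each unit, where pb is the price buyers pay.
Supply in terms of pb becomes qs = -362 + 2(pb + 173) = -16 + 2pb. Setting this equal to demand: 824 - pb = -16 + 2pb, so pb = 280.
Sellers receive ps = 280 + 173 = 453; q' = 824 − 1·280 = 544.
ΔCS = ½(1286/3 + 544)(1186/3 − 280) = 504814/9; ΔPS = ½(1286/3 + 544)(453 − 1186/3) = 252407/9.
Government spending = 173 × 544 = 94112.
Net change = 504814/9 + 252407/9 − 94112 = -29929/3. The loss equals the DWL triangle ½·173·346/3.

Net change in total surplus = -29929/3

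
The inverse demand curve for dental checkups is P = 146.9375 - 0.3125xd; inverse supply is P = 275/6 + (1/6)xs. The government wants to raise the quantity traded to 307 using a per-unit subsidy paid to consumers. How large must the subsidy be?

Required subsidy s = 46 per unit

At x = 307, from the demand curve buyers pay Pb = 146.9375 − 0.3125·307 = 51; from the supply curve sellers need Ps = 275/6 + (1/6)·307 = 97.
The subsidy must fill the gap: s = Ps − Pb = 97 − 51 = 46.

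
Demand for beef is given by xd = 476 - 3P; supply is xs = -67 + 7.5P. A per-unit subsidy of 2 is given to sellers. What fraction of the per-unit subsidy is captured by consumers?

Pre-subsidy: 476 - 3P = -67 + 7.5P gives P* = 362/7, x* = 2246/7.
With the subsidy, sellers receive Ps = Pb + 2 for each unit, where Pb is the price buyers pay.
Supply in terms of Pb becomes xs = -67 + 7.5(Pb + 2) = -52 + 7.5Pb. Setting this equal to demand: 476 - 3Pb = -52 + 7.5Pb, so Pb = 352/7.
Sellers receive Ps = 352/7 + 2 = 366/7; x' = 476 − 3·(352/7) = 2276/7.
Buyers' price falls by P* − Pb = 362/7 − 352/7 = 10/7; sellers' price rises by Ps − P* = 366/7 − 362/7 = 4/7.
So consumers capture (10/7)/2 = 5/7 of each unit of subsidy.

Consumer share = 5/7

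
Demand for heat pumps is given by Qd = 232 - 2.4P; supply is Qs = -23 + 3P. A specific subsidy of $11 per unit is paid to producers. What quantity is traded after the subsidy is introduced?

Pre-subsidy: 232 - 2.4P = -23 + 3P gives P* = 425/9, Q* = 356/3.
With the subsidy, sellers receive Ps = Pb + 11 for each unit, where Pb is the price buyers pay.
Supply in terms of Pb becomes Qs = -23 + 3(Pb + 11) = 10 + 3Pb. Setting this equal to demand: 232 - 2.4Pb = 10 + 3Pb, so Pb = 370/9.
Sellers receive Ps = 370/9 + 11 = 469/9; Q' = 232 − 2.4·(370/9) = 400/3.

Q' = 400/3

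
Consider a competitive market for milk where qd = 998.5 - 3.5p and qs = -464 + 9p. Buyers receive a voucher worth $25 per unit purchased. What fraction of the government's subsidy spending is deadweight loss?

Pre-subsidy: 998.5 - 3.5p = -464 + 9p gives p* = 117, q* = 589.
With the rebate, buyers effectively pay pb = ps − 25, where ps is the price sellers receive.
Demand in terms of ps becomes qd = 998.5 − 3.5(ps − 25) = 1086 - 3.5ps. Setting this equal to supply: 1086 - 3.5ps = -464 + 9ps, so ps = 124.
Buyers pay pb = 124 − 25 = 99; q' = -464 + 9·124 = 652.
ΔCS = ½(589 + 652)(117 − 99) = 11169; ΔPS = ½(589 + 652)(124 − 117) = 4343.5.
Government spending = 25 × 652 = 16300.
DWL = ½ × 25 × (652 − 589) = 787.5; fraction = 787.5 / 16300 = 63/1304.

DWL / government spending = 63/1304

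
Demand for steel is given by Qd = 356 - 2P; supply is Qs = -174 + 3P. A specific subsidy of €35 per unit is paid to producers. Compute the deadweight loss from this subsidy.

Pre-subsidy: 356 - 2P = -174 + 3P gives P* = 106, Q* = 144.
With the subsidy, sellers receive Ps = Pb + 35 for each unit, where Pb is the price buyers pay.
Supply in terms of Pb becomes Qs = -174 + 3(Pb + 35) = -69 + 3Pb. Setting this equal to demand: 356 - 2Pb = -69 + 3Pb, so Pb = 85.
Sellers receive Ps = 85 + 35 = 120; Q' = 356 − 2·85 = 186.
The subsidy expands output by 186 − 144 = 42 past the efficient level; on those units the gap between marginal cost and willingness to pay runs from 0 up to 35.
DWL = ½ × 35 × 42 = 735.

Deadweight loss = €735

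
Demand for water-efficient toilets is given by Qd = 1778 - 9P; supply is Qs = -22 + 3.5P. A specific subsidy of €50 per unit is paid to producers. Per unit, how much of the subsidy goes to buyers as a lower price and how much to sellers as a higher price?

Pre-subsidy: 1778 - 9P = -22 + 3.5P gives P* = 144, Q* = 482.
With the subsidy, sellers receive Ps = Pb + 50 for each unit, where Pb is the price buyers pay.
Supply in terms of Pb becomes Qs = -22 + 3.5(Pb + 50) = 153 + 3.5Pb. Setting this equal to demand: 1778 - 9Pb = 153 + 3.5Pb, so Pb = 130.
Sellers receive Ps = 130 + 50 = 180; Q' = 1778 − 9·130 = 608.
Buyers' price falls by P* − Pb = 144 − 130 = 14; sellers' price rises by Ps − P* = 180 − 144 = 36.

Buyers gain €14 per unit; sellers gain €36 per unit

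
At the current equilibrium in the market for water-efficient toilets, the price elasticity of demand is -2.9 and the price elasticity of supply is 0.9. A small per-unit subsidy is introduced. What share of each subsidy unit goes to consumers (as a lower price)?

Consumer share = 9/38

For a small subsidy around the equilibrium, the benefit split depends on the relative slopes, which at a point are proportional to the elasticities.
Buyer share = εs/(εs + |εd|) = 0.9/(0.9 + 2.9) = 9/38; seller share = |εd|/(εs + |εd|) = 29/38.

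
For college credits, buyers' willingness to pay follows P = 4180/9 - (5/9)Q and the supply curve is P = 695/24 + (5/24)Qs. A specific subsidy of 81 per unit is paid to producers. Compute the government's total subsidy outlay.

Government cost = 3012147/55

Pre-subsidy: 4180/9 - (5/9)Q = 695/24 + (5/24)Q gives Q* = 6271/11 and P* = 1625/11.
With the subsidy, sellers receive Ps = Pb + 81 for each unit, where Pb is the price buyers pay.
On the curves, Pb = 4180/9 - (5/9)Q and Ps = 695/24 + (5/24)Q; the wedge Ps − Pb = 81 gives 695/24 + (5/24)Q − (4180/9 - (5/9)Q) = 81, so Q' = 37187/55.
Then Pb = 4180/9 − (5/9)·(37187/55) = 977/11 and Ps = 695/24 + (5/24)·(37187/55) = 1868/11.
Government outlay = subsidy × quantity = 81 × 37187/55 = 3012147/55.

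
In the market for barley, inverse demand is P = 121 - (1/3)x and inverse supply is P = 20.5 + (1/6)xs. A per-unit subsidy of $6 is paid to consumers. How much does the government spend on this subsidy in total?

Pre-subsidy: 121 - (1/3)x = 20.5 + (1/6)x gives x* = 201 and P* = 54.
With the rebate, buyers effectively pay Pb = Ps − 6, where Ps is the price sellers receive.
On the curves, Pb = 121 - (1/3)x and Ps = 20.5 + (1/6)x; the wedge Ps − Pb = 6 gives 20.5 + (1/6)x − (121 - (1/3)x) = 6, so x' = 213.
Then Pb = 121 − (1/3)·213 = 50 and Ps = 20.5 + (1/6)·213 = 56.
Government outlay = subsidy × quantity = 6 × 213 = 1278.

Government cost = $1278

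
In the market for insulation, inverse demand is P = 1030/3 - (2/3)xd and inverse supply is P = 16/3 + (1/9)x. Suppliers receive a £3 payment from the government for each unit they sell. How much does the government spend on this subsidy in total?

Government cost = 9207/7

Pre-subsidy: 1030/3 - (2/3)x = 16/3 + (1/9)x gives x* = 3042/7 and P* = 1126/21.
With the subsidy, sellers receive Ps = Pb + 3 for each unit, where Pb is the price buyers pay.
On the curves, Pb = 1030/3 - (2/3)x and Ps = 16/3 + (1/9)x; the wedge Ps − Pb = 3 gives 16/3 + (1/9)x − (1030/3 - (2/3)x) = 3, so x' = 3069/7.
Then Pb = 1030/3 − (2/3)·(3069/7) = 1072/21 and Ps = 16/3 + (1/9)·(3069/7) = 1135/21.
Government outlay = subsidy × quantity = 3 × 3069/7 = 9207/7.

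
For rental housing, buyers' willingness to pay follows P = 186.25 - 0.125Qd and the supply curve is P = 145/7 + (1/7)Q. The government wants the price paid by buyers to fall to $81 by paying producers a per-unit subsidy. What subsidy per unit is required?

Required subsidy s = $60 per unit

At a buyer price of 81, quantity demanded is 1490 − 8·81 = 842.
Sellers supply 842 only when they receive Ps = 145/7 + (1/7)·842 = 141.
s = Ps − Pb = 141 − 81 = 60.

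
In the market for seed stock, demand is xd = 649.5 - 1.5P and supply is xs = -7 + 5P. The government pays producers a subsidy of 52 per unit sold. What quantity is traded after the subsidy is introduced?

Pre-subsidy: 649.5 - 1.5P = -7 + 5P gives P* = 101, x* = 498.
With the subsidy, sellers receive Ps = Pb + 52 for each unit, where Pb is the price buyers pay.
Supply in terms of Pb becomes xs = -7 + 5(Pb + 52) = 253 + 5Pb. Setting this equal to demand: 649.5 - 1.5Pb = 253 + 5Pb, so Pb = 61.
Sellers receive Ps = 61 + 52 = 113; x' = 649.5 − 1.5·61 = 558.

x' = 558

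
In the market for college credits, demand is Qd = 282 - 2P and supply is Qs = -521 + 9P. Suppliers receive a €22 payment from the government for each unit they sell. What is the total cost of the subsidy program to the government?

Pre-subsidy: 282 - 2P = -521 + 9P gives P* = 73, Q* = 136.
With the subsidy, sellers receive Ps = Pb + 22 for each unit, where Pb is the price buyers pay.
Supply in terms of Pb becomes Qs = -521 + 9(Pb + 22) = -323 + 9Pb. Setting this equal to demand: 282 - 2Pb = -323 + 9Pb, so Pb = 55.
Sellers receive Ps = 55 + 22 = 77; Q' = 282 − 2·55 = 172.
Government outlay = subsidy × quantity = 22 × 172 = 3784.

Government cost = €3784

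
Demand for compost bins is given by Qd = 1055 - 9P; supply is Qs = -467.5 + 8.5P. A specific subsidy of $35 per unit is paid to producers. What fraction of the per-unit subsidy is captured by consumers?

Pre-subsidy: 1055 - 9P = -467.5 + 8.5P gives P* = 87, Q* = 272.
With the subsidy, sellers receive Ps = Pb + 35 for each unit, where Pb is the price buyers pay.
Supply in terms of Pb becomes Qs = -467.5 + 8.5(Pb + 35) = -170 + 8.5Pb. Setting this equal to demand: 1055 - 9Pb = -170 + 8.5Pb, so Pb = 70.
Sellers receive Ps = 70 + 35 = 105; Q' = 1055 − 9·70 = 425.
Buyers' price falls by P* − Pb = 87 − 70 = 17; sellers' price rises by Ps − P* = 105 − 87 = 18.
So consumers capture 17/35 = 17/35 of each unit of subsidy.

Consumer share = 17/35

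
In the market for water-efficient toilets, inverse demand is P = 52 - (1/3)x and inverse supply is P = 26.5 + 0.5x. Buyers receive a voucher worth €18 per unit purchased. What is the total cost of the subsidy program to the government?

Pre-subsidy: 52 - (1/3)x = 26.5 + 0.5x gives x* = 30.6 and P* = 41.8.
With the rebate, buyers effectively pay Pb = Ps − 18, where Ps is the price sellers receive.
On the curves, Pb = 52 - (1/3)x and Ps = 26.5 + 0.5x; the wedge Ps − Pb = 18 gives 26.5 + 0.5x − (52 - (1/3)x) = 18, so x' = 52.2.
Then Pb = 52 − (1/3)·52.2 = 34.6 and Ps = 26.5 + 0.5·52.2 = 52.6.
Government outlay = subsidy × quantity = 18 × 52.2 = 939.6.

Government cost = €939.6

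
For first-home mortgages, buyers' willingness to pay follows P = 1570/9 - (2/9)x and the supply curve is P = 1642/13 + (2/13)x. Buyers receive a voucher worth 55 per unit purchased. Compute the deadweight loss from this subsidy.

Pre-subsidy: 1570/9 - (2/9)x = 1642/13 + (2/13)x gives x* = 128 and P* = 146.
With the rebate, buyers effectively pay Pb = Ps − 55, where Ps is the price sellers receive.
On the curves, Pb = 1570/9 - (2/9)x and Ps = 1642/13 + (2/13)x; the wedge Ps − Pb = 55 gives 1642/13 + (2/13)x − (1570/9 - (2/9)x) = 55, so x' = 274.25.
Then Pb = 1570/9 − (2/9)·274.25 = 113.5 and Ps = 1642/13 + (2/13)·274.25 = 168.5.
The subsidy expands output by 274.25 − 128 = 146.25 past the efficient level; on those units the gap between marginal cost and willingness to pay runs from 0 up to 55.
DWL = ½ × 55 × 146.25 = 4021.875.

Deadweight loss = 4021.875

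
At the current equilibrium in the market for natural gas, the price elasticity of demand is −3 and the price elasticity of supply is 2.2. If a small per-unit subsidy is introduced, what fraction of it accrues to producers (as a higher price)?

Producer share = 15/26

For a small subsidy around the equilibrium, the benefit split depends on the relative slopes, which at a point are proportional to the elasticities.
Buyer share = εs/(εs + |εd|) = 2.2/(2.2 + 3) = 11/26; seller share = |εd|/(εs + |εd|) = 15/26.
So producers capture 15/26 of the subsidy.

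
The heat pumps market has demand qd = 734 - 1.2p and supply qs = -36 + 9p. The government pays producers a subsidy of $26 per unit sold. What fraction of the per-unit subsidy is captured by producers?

Producer share = 2/17

Pre-subsidy: 734 - 1.2p = -36 + 9p gives p* = 3850/51, q* = 10938/17.
With the subsidy, sellers receive ps = pb + 26 for each unit, where pb is the price buyers pay.
Supply in terms of pb becomes qs = -36 + 9(pb + 26) = 198 + 9pb. Setting this equal to demand: 734 - 1.2pb = 198 + 9pb, so pb = 2680/51.
Sellers receive ps = 2680/51 + 26 = 4006/51; q' = 734 − 1.2·(2680/51) = 11406/17.
Buyers' price falls by p* − pb = 3850/51 − 2680/51 = 390/17; sellers' price rises by ps − p* = 4006/51 − 3850/51 = 52/17.
So producers capture (52/17)/26 = 2/17 of each unit of subsidy.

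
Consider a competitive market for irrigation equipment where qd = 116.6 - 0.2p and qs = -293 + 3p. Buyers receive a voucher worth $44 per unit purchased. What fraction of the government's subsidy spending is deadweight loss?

DWL / government spending = 33/794

Pre-subsidy: 116.6 - 0.2p = -293 + 3p gives p* = 128, q* = 91.
With the rebate, buyers effectively pay pb = ps − 44, where ps is the price sellers receive.
Demand in terms of ps becomes qd = 116.6 − 0.2(ps − 44) = 125.4 - 0.2ps. Setting this equal to supply: 125.4 - 0.2ps = -293 + 3ps, so ps = 130.75.
Buyers pay pb = 130.75 − 44 = 86.75; q' = -293 + 3·130.75 = 99.25.
ΔCS = ½(91 + 99.25)(128 − 86.75) = 3923.90625; ΔPS = ½(91 + 99.25)(130.75 − 128) = 261.59375.
Government spending = 44 × 99.25 = 4367.
DWL = ½ × 44 × (99.25 − 91) = 181.5; fraction = 181.5 / 4367 = 33/794.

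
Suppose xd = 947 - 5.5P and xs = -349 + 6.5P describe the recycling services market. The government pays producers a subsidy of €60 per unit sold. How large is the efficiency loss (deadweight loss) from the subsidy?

Pre-subsidy: 947 - 5.5P = -349 + 6.5P gives P* = 108, x* = 353.
With the subsidy, sellers receive Ps = Pb + 60 for each unit, where Pb is the price buyers pay.
Supply in terms of Pb becomes xs = -349 + 6.5(Pb + 60) = 41 + 6.5Pb. Setting this equal to demand: 947 - 5.5Pb = 41 + 6.5Pb, so Pb = 75.5.
Sellers receive Ps = 75.5 + 60 = 135.5; x' = 947 − 5.5·75.5 = 531.75.
The subsidy expands output by 531.75 − 353 = 178.75 past the efficient level; on those units the gap between marginal cost and willingness to pay runs from 0 up to 60.
DWL = ½ × 60 × 178.75 = 5362.5.

Deadweight loss = €5362.5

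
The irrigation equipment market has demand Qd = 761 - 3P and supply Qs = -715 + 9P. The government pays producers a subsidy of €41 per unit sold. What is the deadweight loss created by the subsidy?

Pre-subsidy: 761 - 3P = -715 + 9P gives P* = 123, Q* = 392.
With the subsidy, sellers receive Ps = Pb + 41 for each unit, where Pb is the price buyers pay.
Supply in terms of Pb becomes Qs = -715 + 9(Pb + 41) = -346 + 9Pb. Setting this equal to demand: 761 - 3Pb = -346 + 9Pb, so Pb = 92.25.
Sellers receive Ps = 92.25 + 41 = 133.25; Q' = 761 − 3·92.25 = 484.25.
The subsidy expands output by 484.25 − 392 = 92.25 past the efficient level; on those units the gap between marginal cost and willingness to pay runs from 0 up to 41.
DWL = ½ × 41 × 92.25 = 1891.125.

Deadweight loss = €1891.125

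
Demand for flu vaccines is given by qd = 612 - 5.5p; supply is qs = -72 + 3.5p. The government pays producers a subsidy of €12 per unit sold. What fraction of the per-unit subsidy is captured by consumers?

Consumer share = 7/18

Pre-subsidy: 612 - 5.5p = -72 + 3.5p gives p* = 76, q* = 194.
With the subsidy, sellers receive ps = pb + 12 for each unit, where pb is the price buyers pay.
Supply in terms of pb becomes qs = -72 + 3.5(pb + 12) = -30 + 3.5pb. Setting this equal to demand: 612 - 5.5pb = -30 + 3.5pb, so pb = 214/3.
Sellers receive ps = 214/3 + 12 = 250/3; q' = 612 − 5.5·(214/3) = 659/3.
Buyers' price falls by p* − pb = 76 − 214/3 = 14/3; sellers' price rises by ps − p* = 250/3 − 76 = 22/3.
So consumers capture (14/3)/12 = 7/18 of each unit of subsidy.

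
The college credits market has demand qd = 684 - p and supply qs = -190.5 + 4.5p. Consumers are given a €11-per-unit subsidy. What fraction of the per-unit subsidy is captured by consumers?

Consumer share = 9/11

Pre-subsidy: 684 - p = -190.5 + 4.5p gives p* = 159, q* = 525.
With the rebate, buyers effectively pay pb = ps − 11, where ps is the price sellers receive.
Demand in terms of ps becomes qd = 684 − 1(ps − 11) = 695 - ps. Setting this equal to supply: 695 - ps = -190.5 + 4.5ps, so ps = 161.
Buyers pay pb = 161 − 11 = 150; q' = -190.5 + 4.5·161 = 534.
Buyers' price falls by p* − pb = 159 − 150 = 9; sellers' price rises by ps − p* = 161 − 159 = 2.
So consumers capture 9/11 = 9/11 of each unit of subsidy.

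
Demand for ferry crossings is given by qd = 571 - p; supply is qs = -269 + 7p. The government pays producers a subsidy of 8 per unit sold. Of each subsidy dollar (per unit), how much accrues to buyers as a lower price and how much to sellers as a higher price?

Pre-subsidy: 571 - p = -269 + 7p gives p* = 105, q* = 466.
With the subsidy, sellers receive ps = pb + 8 for each unit, where pb is the price buyers pay.
Supply in terms of pb becomes qs = -269 + 7(pb + 8) = -213 + 7pb. Setting this equal to demand: 571 - pb = -213 + 7pb, so pb = 98.
Sellers receive ps = 98 + 8 = 106; q' = 571 − 1·98 = 473.
Buyers' price falls by p* − pb = 105 − 98 = 7; sellers' price rises by ps − p* = 106 − 105 = 1.

Buyers gain 7 per unit; sellers gain 1 per unit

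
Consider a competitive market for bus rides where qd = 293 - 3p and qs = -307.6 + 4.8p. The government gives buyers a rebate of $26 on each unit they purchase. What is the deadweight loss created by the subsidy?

Deadweight loss = $624

Pre-subsidy: 293 - 3p = -307.6 + 4.8p gives p* = 77, q* = 62.
With the rebate, buyers effectively pay pb = ps − 26, where ps is the price sellers receive.
Demand in terms of ps becomes qd = 293 − 3(ps − 26) = 371 - 3ps. Setting this equal to supply: 371 - 3ps = -307.6 + 4.8ps, so ps = 87.
Buyers pay pb = 87 − 26 = 61; q' = -307.6 + 4.8·87 = 110.
The subsidy expands output by 110 − 62 = 48 past the efficient level; on those units the gap between marginal cost and willingness to pay runs from 0 up to 26.
DWL = ½ × 26 × 48 = 624.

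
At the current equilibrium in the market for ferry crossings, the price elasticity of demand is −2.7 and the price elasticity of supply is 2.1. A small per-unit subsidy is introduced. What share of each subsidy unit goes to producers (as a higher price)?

For a small subsidy around the equilibrium, the benefit split depends on the relative slopes, which at a point are proportional to the elasticities.
Buyer share = εs/(εs + |εd|) = 2.1/(2.1 + 2.7) = 0.4375; seller share = |εd|/(εs + |εd|) = 0.5625.
So producers capture 0.5625 of the subsidy.

Producer share = 0.5625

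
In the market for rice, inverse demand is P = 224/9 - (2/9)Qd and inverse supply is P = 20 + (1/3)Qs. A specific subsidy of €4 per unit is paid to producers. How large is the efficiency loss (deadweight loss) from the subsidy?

Pre-subsidy: 224/9 - (2/9)Q = 20 + (1/3)Q gives Q* = 8.8 and P* = 344/15.
With the subsidy, sellers receive Ps = Pb + 4 for each unit, where Pb is the price buyers pay.
On the curves, Pb = 224/9 - (2/9)Q and Ps = 20 + (1/3)Q; the wedge Ps − Pb = 4 gives 20 + (1/3)Q − (224/9 - (2/9)Q) = 4, so Q' = 16.
Then Pb = 224/9 − (2/9)·16 = 64/3 and Ps = 20 + (1/3)·16 = 76/3.
The subsidy expands output by 16 − 8.8 = 7.2 past the efficient level; on those units the gap between marginal cost and willingness to pay runs from 0 up to 4.
DWL = ½ × 4 × 7.2 = 14.4.

Deadweight loss = €14.4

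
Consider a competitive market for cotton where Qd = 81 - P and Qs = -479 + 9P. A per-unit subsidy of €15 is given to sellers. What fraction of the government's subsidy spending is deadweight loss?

DWL / government spending = 27/154

Pre-subsidy: 81 - P = -479 + 9P gives P* = 56, Q* = 25.
With the subsidy, sellers receive Ps = Pb + 15 for each unit, where Pb is the price buyers pay.
Supply in terms of Pb becomes Qs = -479 + 9(Pb + 15) = -344 + 9Pb. Setting this equal to demand: 81 - Pb = -344 + 9Pb, so Pb = 42.5.
Sellers receive Ps = 42.5 + 15 = 57.5; Q' = 81 − 1·42.5 = 38.5.
ΔCS = ½(25 + 38.5)(56 − 42.5) = 428.625; ΔPS = ½(25 + 38.5)(57.5 − 56) = 47.625.
Government spending = 15 × 38.5 = 577.5.
DWL = ½ × 15 × (38.5 − 25) = 101.25; fraction = 101.25 / 577.5 = 27/154.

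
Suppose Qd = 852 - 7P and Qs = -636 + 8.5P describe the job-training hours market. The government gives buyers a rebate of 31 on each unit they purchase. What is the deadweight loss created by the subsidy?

Pre-subsidy: 852 - 7P = -636 + 8.5P gives P* = 96, Q* = 180.
With the rebate, buyers effectively pay Pb = Ps − 31, where Ps is the price sellers receive.
Demand in terms of Ps becomes Qd = 852 − 7(Ps − 31) = 1069 - 7Ps. Setting this equal to supply: 1069 - 7Ps = -636 + 8.5Ps, so Ps = 110.
Buyers pay Pb = 110 − 31 = 79; Q' = -636 + 8.5·110 = 299.
The subsidy expands output by 299 − 180 = 119 past the efficient level; on those units the gap between marginal cost and willingness to pay runs from 0 up to 31.
DWL = ½ × 31 × 119 = 1844.5.

Deadweight loss = 1844.5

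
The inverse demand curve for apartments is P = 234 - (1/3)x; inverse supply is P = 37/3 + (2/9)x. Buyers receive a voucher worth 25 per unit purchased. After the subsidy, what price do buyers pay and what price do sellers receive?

Buyers pay 86; sellers receive 111

Pre-subsidy: 234 - (1/3)x = 37/3 + (2/9)x gives x* = 399 and P* = 101.
With the rebate, buyers effectively pay Pb = Ps − 25, where Ps is the price sellers receive.
On the curves, Pb = 234 - (1/3)x and Ps = 37/3 + (2/9)x; the wedge Ps − Pb = 25 gives 37/3 + (2/9)x − (234 - (1/3)x) = 25, so x' = 444.
Then Pb = 234 − (1/3)·444 = 86 and Ps = 37/3 + (2/9)·444 = 111.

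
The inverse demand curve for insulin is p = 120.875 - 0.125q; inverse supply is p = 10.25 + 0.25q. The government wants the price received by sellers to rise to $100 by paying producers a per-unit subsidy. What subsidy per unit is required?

Required subsidy s = $24 per unit

At a seller price of 100, quantity supplied is -41 + 4·100 = 359.
Buyers absorb 359 only when they pay pb = 120.875 − 0.125·359 = 76.
s = ps − pb = 100 − 76 = 24.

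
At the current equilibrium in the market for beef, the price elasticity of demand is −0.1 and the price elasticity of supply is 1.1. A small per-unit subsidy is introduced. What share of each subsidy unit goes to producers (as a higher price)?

Producer share = 1/12

For a small subsidy around the equilibrium, the benefit split depends on the relative slopes, which at a point are proportional to the elasticities.
Buyer share = εs/(εs + |εd|) = 1.1/(1.1 + 0.1) = 11/12; seller share = |εd|/(εs + |εd|) = 1/12.
So producers capture 1/12 of the subsidy.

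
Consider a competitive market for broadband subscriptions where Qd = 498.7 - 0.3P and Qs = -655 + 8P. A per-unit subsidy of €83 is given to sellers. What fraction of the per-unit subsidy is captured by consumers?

Pre-subsidy: 498.7 - 0.3P = -655 + 8P gives P* = 139, Q* = 457.
With the subsidy, sellers receive Ps = Pb + 83 for each unit, where Pb is the price buyers pay.
Supply in terms of Pb becomes Qs = -655 + 8(Pb + 83) = 9 + 8Pb. Setting this equal to demand: 498.7 - 0.3Pb = 9 + 8Pb, so Pb = 59.
Sellers receive Ps = 59 + 83 = 142; Q' = 498.7 − 0.3·59 = 481.
Buyers' price falls by P* − Pb = 139 − 59 = 80; sellers' price rises by Ps − P* = 142 − 139 = 3.
So consumers capture 80/83 = 80/83 of each unit of subsidy.

Consumer share = 80/83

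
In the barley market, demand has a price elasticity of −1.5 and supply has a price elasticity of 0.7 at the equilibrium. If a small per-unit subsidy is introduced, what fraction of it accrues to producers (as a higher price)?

Producer share = 15/22

For a small subsidy around the equilibrium, the benefit split depends on the relative slopes, which at a point are proportional to the elasticities.
Buyer share = εs/(εs + |εd|) = 0.7/(0.7 + 1.5) = 7/22; seller share = |εd|/(εs + |εd|) = 15/22.
So producers capture 15/22 of the subsidy.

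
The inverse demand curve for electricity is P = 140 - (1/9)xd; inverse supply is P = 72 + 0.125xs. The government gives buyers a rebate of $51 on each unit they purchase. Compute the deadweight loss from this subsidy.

Pre-subsidy: 140 - (1/9)x = 72 + 0.125x gives x* = 288 and P* = 108.
With the rebate, buyers effectively pay Pb = Ps − 51, where Ps is the price sellers receive.
On the curves, Pb = 140 - (1/9)x and Ps = 72 + 0.125x; the wedge Ps − Pb = 51 gives 72 + 0.125x − (140 - (1/9)x) = 51, so x' = 504.
Then Pb = 140 − (1/9)·504 = 84 and Ps = 72 + 0.125·504 = 135.
The subsidy expands output by 504 − 288 = 216 past the efficient level; on those units the gap between marginal cost and willingness to pay runs from 0 up to 51.
DWL = ½ × 51 × 216 = 5508.

Deadweight loss = $5508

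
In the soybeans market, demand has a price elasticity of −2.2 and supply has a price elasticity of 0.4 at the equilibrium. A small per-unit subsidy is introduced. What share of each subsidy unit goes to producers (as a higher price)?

Producer share = 11/13

For a small subsidy around the equilibrium, the benefit split depends on the relative slopes, which at a point are proportional to the elasticities.
Buyer share = εs/(εs + |εd|) = 0.4/(0.4 + 2.2) = 2/13; seller share = |εd|/(εs + |εd|) = 11/13.
So producers capture 11/13 of the subsidy.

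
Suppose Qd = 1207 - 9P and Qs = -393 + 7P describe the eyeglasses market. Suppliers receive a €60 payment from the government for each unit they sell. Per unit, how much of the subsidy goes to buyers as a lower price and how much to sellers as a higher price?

Buyers gain €26.25 per unit; sellers gain €33.75 per unit

Pre-subsidy: 1207 - 9P = -393 + 7P gives P* = 100, Q* = 307.
With the subsidy, sellers receive Ps = Pb + 60 for each unit, where Pb is the price buyers pay.
Supply in terms of Pb becomes Qs = -393 + 7(Pb + 60) = 27 + 7Pb. Setting this equal to demand: 1207 - 9Pb = 27 + 7Pb, so Pb = 73.75.
Sellers receive Ps = 73.75 + 60 = 133.75; Q' = 1207 − 9·73.75 = 543.25.
Buyers' price falls by P* − Pb = 100 − 73.75 = 26.25; sellers' price rises by Ps − P* = 133.75 − 100 = 33.75.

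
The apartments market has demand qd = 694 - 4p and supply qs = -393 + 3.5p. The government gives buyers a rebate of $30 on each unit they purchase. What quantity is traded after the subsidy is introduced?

q' = 2554/15

Pre-subsidy: 694 - 4p = -393 + 3.5p gives p* = 2174/15, q* = 1714/15.
With the rebate, buyers effectively pay pb = ps − 30, where ps is the price sellers receive.
Demand in terms of ps becomes qd = 694 − 4(ps − 30) = 814 - 4ps. Setting this equal to supply: 814 - 4ps = -393 + 3.5ps, so ps = 2414/15.
Buyers pay pb = 2414/15 − 30 = 1964/15; q' = -393 + 3.5·(2414/15) = 2554/15.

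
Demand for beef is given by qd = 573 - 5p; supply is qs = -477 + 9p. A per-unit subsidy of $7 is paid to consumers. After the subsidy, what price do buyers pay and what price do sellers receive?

Buyers pay $70.5; sellers receive $77.5

Pre-subsidy: 573 - 5p = -477 + 9p gives p* = 75, q* = 198.
With the rebate, buyers effectively pay pb = ps − 7, where ps is the price sellers receive.
Demand in terms of ps becomes qd = 573 − 5(ps − 7) = 608 - 5ps. Setting this equal to supply: 608 - 5ps = -477 + 9ps, so ps = 77.5.
Buyers pay pb = 77.5 − 7 = 70.5; q' = -477 + 9·77.5 = 220.5.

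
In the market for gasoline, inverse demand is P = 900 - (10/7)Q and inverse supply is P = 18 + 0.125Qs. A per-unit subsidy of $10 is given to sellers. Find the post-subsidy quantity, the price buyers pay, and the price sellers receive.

Pre-subsidy: 900 - (10/7)Q = 18 + 0.125Q gives Q* = 16464/29 and P* = 2580/29.
With the subsidy, sellers receive Ps = Pb + 10 for each unit, where Pb is the price buyers pay.
On the curves, Pb = 900 - (10/7)Q and Ps = 18 + 0.125Q; the wedge Ps − Pb = 10 gives 18 + 0.125Q − (900 - (10/7)Q) = 10, so Q' = 49952/87.
Then Pb = 900 − (10/7)·(49952/87) = 6940/87 and Ps = 18 + 0.125·(49952/87) = 7810/87.

Q' = 49952/87; buyers pay 6940/87; sellers receive 7810/87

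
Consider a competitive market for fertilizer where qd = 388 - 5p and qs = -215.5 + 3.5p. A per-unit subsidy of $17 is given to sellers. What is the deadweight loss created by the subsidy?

Pre-subsidy: 388 - 5p = -215.5 + 3.5p gives p* = 71, q* = 33.
With the subsidy, sellers receive ps = pb + 17 for each unit, where pb is the price buyers pay.
Supply in terms of pb becomes qs = -215.5 + 3.5(pb + 17) = -156 + 3.5pb. Setting this equal to demand: 388 - 5pb = -156 + 3.5pb, so pb = 64.
Sellers receive ps = 64 + 17 = 81; q' = 388 − 5·64 = 68.
The subsidy expands output by 68 − 33 = 35 past the efficient level; on those units the gap between marginal cost and willingness to pay runs from 0 up to 17.
DWL = ½ × 17 × 35 = 297.5.

Deadweight loss = $297.5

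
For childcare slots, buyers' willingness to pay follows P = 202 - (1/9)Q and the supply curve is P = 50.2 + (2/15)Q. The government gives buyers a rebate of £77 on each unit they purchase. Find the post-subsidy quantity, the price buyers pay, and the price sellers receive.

Pre-subsidy: 202 - (1/9)Q = 50.2 + (2/15)Q gives Q* = 621 and P* = 133.
With the rebate, buyers effectively pay Pb = Ps − 77, where Ps is the price sellers receive.
On the curves, Pb = 202 - (1/9)Q and Ps = 50.2 + (2/15)Q; the wedge Ps − Pb = 77 gives 50.2 + (2/15)Q − (202 - (1/9)Q) = 77, so Q' = 936.
Then Pb = 202 − (1/9)·936 = 98 and Ps = 50.2 + (2/15)·936 = 175.

Q' = 936; buyers pay £98; sellers receive £175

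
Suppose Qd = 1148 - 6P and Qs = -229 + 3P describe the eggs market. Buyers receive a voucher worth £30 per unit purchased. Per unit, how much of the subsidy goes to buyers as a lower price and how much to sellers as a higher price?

Buyers gain £10 per unit; sellers gain £20 per unit

Pre-subsidy: 1148 - 6P = -229 + 3P gives P* = 153, Q* = 230.
With the rebate, buyers effectively pay Pb = Ps − 30, where Ps is the price sellers receive.
Demand in terms of Ps becomes Qd = 1148 − 6(Ps − 30) = 1328 - 6Ps. Setting this equal to supply: 1328 - 6Ps = -229 + 3Ps, so Ps = 173.
Buyers pay Pb = 173 − 30 = 143; Q' = -229 + 3·173 = 290.
Buyers' price falls by P* − Pb = 153 − 143 = 10; sellers' price rises by Ps − P* = 173 − 153 = 20.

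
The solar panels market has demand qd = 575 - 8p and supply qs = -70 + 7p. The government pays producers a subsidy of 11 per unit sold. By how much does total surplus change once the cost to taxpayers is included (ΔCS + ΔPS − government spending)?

Net change in total surplus = -3388/15

Pre-subsidy: 575 - 8p = -70 + 7p gives p* = 43, q* = 231.
With the subsidy, sellers receive ps = pb + 11 for each unit, where pb is the price buyers pay.
Supply in terms of pb becomes qs = -70 + 7(pb + 11) = 7 + 7pb. Setting this equal to demand: 575 - 8pb = 7 + 7pb, so pb = 568/15.
Sellers receive ps = 568/15 + 11 = 733/15; q' = 575 − 8·(568/15) = 4081/15.
ΔCS = ½(231 + 4081/15)(43 − 568/15) = 290521/225; ΔPS = ½(231 + 4081/15)(733/15 − 43) = 332024/225.
Government spending = 11 × 4081/15 = 44891/15.
Net change = 290521/225 + 332024/225 − 44891/15 = -3388/15. The loss equals the DWL triangle ½·11·616/15.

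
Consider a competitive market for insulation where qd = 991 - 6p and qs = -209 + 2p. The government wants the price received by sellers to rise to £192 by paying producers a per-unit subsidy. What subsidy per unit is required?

Required subsidy s = £56 per unit

At a seller price of 192, quantity supplied is -209 + 2·192 = 175.
Buyers absorb 175 only when they pay pb with 991 − 6·pb = 175, i.e. pb = 136.
s = ps − pb = 192 − 136 = 56.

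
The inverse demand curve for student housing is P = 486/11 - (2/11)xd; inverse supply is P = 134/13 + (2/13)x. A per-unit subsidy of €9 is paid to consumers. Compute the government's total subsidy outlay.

Government cost = €1149.5625

Pre-subsidy: 486/11 - (2/11)x = 134/13 + (2/13)x gives x* = 1211/12 and P* = 155/6.
With the rebate, buyers effectively pay Pb = Ps − 9, where Ps is the price sellers receive.
On the curves, Pb = 486/11 - (2/11)x and Ps = 134/13 + (2/13)x; the wedge Ps − Pb = 9 gives 134/13 + (2/13)x − (486/11 - (2/11)x) = 9, so x' = 6131/48.
Then Pb = 486/11 − (2/11)·(6131/48) = 503/24 and Ps = 134/13 + (2/13)·(6131/48) = 719/24.
Government outlay = subsidy × quantity = 9 × 6131/48 = 1149.5625.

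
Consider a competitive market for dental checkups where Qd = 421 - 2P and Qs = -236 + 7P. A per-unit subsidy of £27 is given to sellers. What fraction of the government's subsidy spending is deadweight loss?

Pre-subsidy: 421 - 2P = -236 + 7P gives P* = 73, Q* = 275.
With the subsidy, sellers receive Ps = Pb + 27 for each unit, where Pb is the price buyers pay.
Supply in terms of Pb becomes Qs = -236 + 7(Pb + 27) = -47 + 7Pb. Setting this equal to demand: 421 - 2Pb = -47 + 7Pb, so Pb = 52.
Sellers receive Ps = 52 + 27 = 79; Q' = 421 − 2·52 = 317.
ΔCS = ½(275 + 317)(73 − 52) = 6216; ΔPS = ½(275 + 317)(79 − 73) = 1776.
Government spending = 27 × 317 = 8559.
DWL = ½ × 27 × (317 − 275) = 567; fraction = 567 / 8559 = 21/317.

DWL / government spending = 21/317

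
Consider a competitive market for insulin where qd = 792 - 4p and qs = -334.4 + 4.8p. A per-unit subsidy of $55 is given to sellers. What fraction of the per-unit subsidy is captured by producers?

Pre-subsidy: 792 - 4p = -334.4 + 4.8p gives p* = 128, q* = 280.
With the subsidy, sellers receive ps = pb + 55 for each unit, where pb is the price buyers pay.
Supply in terms of pb becomes qs = -334.4 + 4.8(pb + 55) = -70.4 + 4.8pb. Setting this equal to demand: 792 - 4pb = -70.4 + 4.8pb, so pb = 98.
Sellers receive ps = 98 + 55 = 153; q' = 792 − 4·98 = 400.
Buyers' price falls by p* − pb = 128 − 98 = 30; sellers' price rises by ps − p* = 153 − 128 = 25.
So producers capture 25/55 = 5/11 of each unit of subsidy.

Producer share = 5/11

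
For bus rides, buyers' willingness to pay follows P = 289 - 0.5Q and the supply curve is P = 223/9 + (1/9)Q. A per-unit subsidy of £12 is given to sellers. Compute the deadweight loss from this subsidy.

Pre-subsidy: 289 - 0.5Q = 223/9 + (1/9)Q gives Q* = 4756/11 and P* = 801/11.
With the subsidy, sellers receive Ps = Pb + 12 for each unit, where Pb is the price buyers pay.
On the curves, Pb = 289 - 0.5Q and Ps = 223/9 + (1/9)Q; the wedge Ps − Pb = 12 gives 223/9 + (1/9)Q − (289 - 0.5Q) = 12, so Q' = 452.
Then Pb = 289 − 0.5·452 = 63 and Ps = 223/9 + (1/9)·452 = 75.
The subsidy expands output by 452 − 4756/11 = 216/11 past the efficient level; on those units the gap between marginal cost and willingness to pay runs from 0 up to 12.
DWL = ½ × 12 × 216/11 = 1296/11.

Deadweight loss = 1296/11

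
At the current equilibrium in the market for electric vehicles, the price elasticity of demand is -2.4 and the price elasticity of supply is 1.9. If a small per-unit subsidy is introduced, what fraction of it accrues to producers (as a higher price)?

Producer share = 24/43

For a small subsidy around the equilibrium, the benefit split depends on the relative slopes, which at a point are proportional to the elasticities.
Buyer share = εs/(εs + |εd|) = 1.9/(1.9 + 2.4) = 19/43; seller share = |εd|/(εs + |εd|) = 24/43.
So producers capture 24/43 of the subsidy.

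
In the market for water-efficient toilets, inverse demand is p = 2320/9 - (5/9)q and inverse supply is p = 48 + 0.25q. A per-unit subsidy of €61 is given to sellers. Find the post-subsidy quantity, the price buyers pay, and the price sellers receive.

Pre-subsidy: 2320/9 - (5/9)q = 48 + 0.25q gives q* = 7552/29 and p* = 3280/29.
With the subsidy, sellers receive ps = pb + 61 for each unit, where pb is the price buyers pay.
On the curves, pb = 2320/9 - (5/9)q and ps = 48 + 0.25q; the wedge ps − pb = 61 gives 48 + 0.25q − (2320/9 - (5/9)q) = 61, so q' = 9748/29.
Then pb = 2320/9 − (5/9)·(9748/29) = 2060/29 and ps = 48 + 0.25·(9748/29) = 3829/29.

q' = 9748/29; buyers pay 2060/29; sellers receive 3829/29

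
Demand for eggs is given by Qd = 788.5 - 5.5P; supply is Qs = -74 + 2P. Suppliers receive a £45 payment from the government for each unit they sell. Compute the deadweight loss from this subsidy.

Deadweight loss = £1485

Pre-subsidy: 788.5 - 5.5P = -74 + 2P gives P* = 115, Q* = 156.
With the subsidy, sellers receive Ps = Pb + 45 for each unit, where Pb is the price buyers pay.
Supply in terms of Pb becomes Qs = -74 + 2(Pb + 45) = 16 + 2Pb. Setting this equal to demand: 788.5 - 5.5Pb = 16 + 2Pb, so Pb = 103.
Sellers receive Ps = 103 + 45 = 148; Q' = 788.5 − 5.5·103 = 222.
The subsidy expands output by 222 − 156 = 66 past the efficient level; on those units the gap between marginal cost and willingness to pay runs from 0 up to 45.
DWL = ½ × 45 × 66 = 1485.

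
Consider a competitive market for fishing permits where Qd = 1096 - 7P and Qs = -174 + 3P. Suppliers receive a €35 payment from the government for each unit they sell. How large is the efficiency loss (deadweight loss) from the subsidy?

Pre-subsidy: 1096 - 7P = -174 + 3P gives P* = 127, Q* = 207.
With the subsidy, sellers receive Ps = Pb + 35 for each unit, where Pb is the price buyers pay.
Supply in terms of Pb becomes Qs = -174 + 3(Pb + 35) = -69 + 3Pb. Setting this equal to demand: 1096 - 7Pb = -69 + 3Pb, so Pb = 116.5.
Sellers receive Ps = 116.5 + 35 = 151.5; Q' = 1096 − 7·116.5 = 280.5.
The subsidy expands output by 280.5 − 207 = 73.5 past the efficient level; on those units the gap between marginal cost and willingness to pay runs from 0 up to 35.
DWL = ½ × 35 × 73.5 = 1286.25.

Deadweight loss = €1286.25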